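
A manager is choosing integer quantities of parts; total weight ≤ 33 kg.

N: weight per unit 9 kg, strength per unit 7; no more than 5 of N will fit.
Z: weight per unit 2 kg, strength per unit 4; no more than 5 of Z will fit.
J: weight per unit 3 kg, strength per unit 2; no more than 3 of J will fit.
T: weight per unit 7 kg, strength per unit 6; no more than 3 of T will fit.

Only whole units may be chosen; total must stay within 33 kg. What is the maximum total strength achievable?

39

Take 1×N, 5×Z, and 2×T: weight 33 ≤ 33, strength 1·7 + 5·4 + 2·6 = 39.
Z has the best ratio (4/2) and is taken to its limit of 5; remaining capacity is filled optimally with the others.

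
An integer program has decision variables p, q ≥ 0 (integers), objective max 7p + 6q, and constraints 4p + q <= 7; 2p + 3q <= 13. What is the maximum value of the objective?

25

(p,q)=(1,3): 4·1+1·3=7≤7, 2·1+3·3=11≤13, objective 25.
(p,q)=(0,4): 4·0+1·4=4≤7, 2·0+3·4=12≤13, objective 24.
(p,q)=(1,2): 4·1+1·2=6≤7, 2·1+3·2=8≤13, objective 19.
The best lattice point is (1,3), giving 25.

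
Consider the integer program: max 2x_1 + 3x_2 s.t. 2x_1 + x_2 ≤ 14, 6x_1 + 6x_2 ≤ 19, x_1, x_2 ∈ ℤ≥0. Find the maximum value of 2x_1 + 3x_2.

9

(x_1,x_2)=(0,3): 2·0+1·3=3≤14, 6·0+6·3=18≤19, objective 9.
(x_1,x_2)=(1,2): 2·1+1·2=4≤14, 6·1+6·2=18≤19, objective 8.
(x_1,x_2)=(0,2): 2·0+1·2=2≤14, 6·0+6·2=12≤19, objective 6.
The best lattice point is (0,3), giving 9.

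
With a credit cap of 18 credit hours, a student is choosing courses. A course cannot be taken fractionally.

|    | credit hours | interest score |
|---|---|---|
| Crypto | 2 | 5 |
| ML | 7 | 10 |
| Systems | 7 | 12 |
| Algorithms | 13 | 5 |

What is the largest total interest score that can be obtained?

Allowing fractional choices, the relaxed optimum would be about 27.8, but courses are indivisible.
Crypto + ML + Systems: credit hours 2 + 7 + 7 = 16 ≤ 18, interest score 5 + 10 + 12 = 27.
Crypto + Systems: credit hours 2 + 7 = 9 ≤ 18, interest score 5 + 12 = 17.
ML + Systems: credit hours 7 + 7 = 14 ≤ 18, interest score 10 + 12 = 22.
Best is Crypto, ML, and Systems with total interest score 27.

27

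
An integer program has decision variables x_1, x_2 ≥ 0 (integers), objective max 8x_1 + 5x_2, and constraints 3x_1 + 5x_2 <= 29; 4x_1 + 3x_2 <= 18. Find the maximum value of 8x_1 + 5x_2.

Relaxing integrality, the LP optimum is 36.00 at (x_1,x_2) = (4.5, 0), which is not an integer point.
(x_1,x_2)=(3,2): 3·3+5·2=19≤29, 4·3+3·2=18≤18, objective 34.
(x_1,x_2)=(4,0): 3·4+5·0=12≤29, 4·4+3·0=16≤18, objective 32.
No feasible integer point exceeds 34.

34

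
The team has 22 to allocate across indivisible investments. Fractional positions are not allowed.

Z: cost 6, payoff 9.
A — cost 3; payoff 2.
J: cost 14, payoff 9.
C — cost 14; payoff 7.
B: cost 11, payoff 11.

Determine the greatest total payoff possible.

22

Allowing fractional choices, the relaxed optimum would be about 23.3, but investments are indivisible.
Z + J: cost 6 + 14 = 20 ≤ 22, payoff 9 + 9 = 18.
Z + B: cost 6 + 11 = 17 ≤ 22, payoff 9 + 11 = 20.
Z + A + B: cost 6 + 3 + 11 = 20 ≤ 22, payoff 9 + 2 + 11 = 22.
Best is Z, A, and B with total payoff 22.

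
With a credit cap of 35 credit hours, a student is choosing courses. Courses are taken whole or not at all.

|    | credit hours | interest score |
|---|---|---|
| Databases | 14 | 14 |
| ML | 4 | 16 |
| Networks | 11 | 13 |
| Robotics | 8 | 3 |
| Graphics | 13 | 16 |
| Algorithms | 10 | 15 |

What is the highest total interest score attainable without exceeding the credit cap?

50

ML + Robotics + Graphics + Algorithms: credit hours 4 + 8 + 13 + 10 = 35 ≤ 35, interest score 16 + 3 + 16 + 15 = 50.
ML + Graphics + Algorithms: credit hours 4 + 13 + 10 = 27 ≤ 35, interest score 16 + 16 + 15 = 47.
Best is ML, Robotics, Graphics, and Algorithms with total interest score 50.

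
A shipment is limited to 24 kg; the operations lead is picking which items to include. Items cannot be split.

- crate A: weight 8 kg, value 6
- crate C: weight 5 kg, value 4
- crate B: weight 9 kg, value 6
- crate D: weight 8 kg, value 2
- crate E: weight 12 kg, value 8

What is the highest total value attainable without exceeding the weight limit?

crate A + crate E: weight 8 + 12 = 20 ≤ 24, value 6 + 8 = 14.
crate B + crate E: weight 9 + 12 = 21 ≤ 24, value 6 + 8 = 14.
crate A + crate C + crate B: weight 8 + 5 + 9 = 22 ≤ 24, value 6 + 4 + 6 = 16.
Best is crate A, crate C, and crate B with total value 16.

16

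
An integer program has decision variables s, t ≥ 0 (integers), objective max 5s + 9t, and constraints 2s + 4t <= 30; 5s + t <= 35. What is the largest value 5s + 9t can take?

70

(s,t)=(5,5) is feasible, giving 70.
(s,t)=(6,4) is feasible, giving 66.
(s,t)=(4,5) is feasible, giving 65.
Maximum is 70 at (s,t)=(5,5).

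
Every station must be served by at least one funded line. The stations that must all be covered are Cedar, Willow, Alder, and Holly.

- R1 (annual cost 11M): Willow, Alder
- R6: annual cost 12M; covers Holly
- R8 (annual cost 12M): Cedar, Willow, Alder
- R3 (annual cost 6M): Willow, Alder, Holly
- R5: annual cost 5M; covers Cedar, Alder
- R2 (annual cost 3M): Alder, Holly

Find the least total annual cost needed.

Choose R3 and R5: together they cover Cedar, Willow, Alder, Holly — every station.
Total annual cost: 6 + 5 = 11.

11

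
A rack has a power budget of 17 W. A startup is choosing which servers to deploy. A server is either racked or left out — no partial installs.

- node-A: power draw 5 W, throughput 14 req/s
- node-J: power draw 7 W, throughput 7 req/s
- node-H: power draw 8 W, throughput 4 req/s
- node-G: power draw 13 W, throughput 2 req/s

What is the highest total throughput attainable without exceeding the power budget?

Allowing fractional choices, the relaxed optimum would be about 23.5, but servers are indivisible.
node-A + node-H: power draw 5 + 8 = 13 ≤ 17, throughput 14 + 4 = 18.
node-A: power draw 5 ≤ 17, throughput 14.
node-A + node-J: power draw 5 + 7 = 12 ≤ 17, throughput 14 + 7 = 21.
Best is node-A and node-J with total throughput 21.

21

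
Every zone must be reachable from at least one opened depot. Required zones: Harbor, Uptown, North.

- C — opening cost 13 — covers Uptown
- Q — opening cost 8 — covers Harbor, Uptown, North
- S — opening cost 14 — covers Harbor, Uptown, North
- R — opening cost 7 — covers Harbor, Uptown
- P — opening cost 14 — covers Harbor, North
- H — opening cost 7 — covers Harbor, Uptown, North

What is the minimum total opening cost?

7

H alone covers Harbor, Uptown, North — every zone.
Total opening cost: 7.
No cover costs less than 7.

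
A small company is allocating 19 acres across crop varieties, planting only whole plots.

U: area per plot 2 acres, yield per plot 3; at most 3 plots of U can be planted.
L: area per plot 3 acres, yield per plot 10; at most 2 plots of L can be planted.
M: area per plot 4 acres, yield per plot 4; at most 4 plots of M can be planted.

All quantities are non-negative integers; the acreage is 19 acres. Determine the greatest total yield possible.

34

This is a bounded integer knapsack.
Take 2×U, 2×L, and 2×M: area 18 ≤ 19, yield 2·3 + 2·10 + 2·4 = 34.
L has the best ratio (10/3) and is taken to its limit of 2; remaining capacity is filled optimally with the others.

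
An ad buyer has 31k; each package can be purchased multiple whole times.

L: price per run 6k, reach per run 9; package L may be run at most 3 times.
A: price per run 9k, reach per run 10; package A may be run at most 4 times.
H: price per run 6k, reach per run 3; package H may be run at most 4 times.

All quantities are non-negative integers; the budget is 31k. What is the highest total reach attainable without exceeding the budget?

38

L has the best ratio (9/6); taking only L gives at most 3×9 = 27 (stopped by the supply cap of 3).
Mixing does better — 2×L and 2×A: price 30 ≤ 31, reach 2·9 + 2·10 = 38.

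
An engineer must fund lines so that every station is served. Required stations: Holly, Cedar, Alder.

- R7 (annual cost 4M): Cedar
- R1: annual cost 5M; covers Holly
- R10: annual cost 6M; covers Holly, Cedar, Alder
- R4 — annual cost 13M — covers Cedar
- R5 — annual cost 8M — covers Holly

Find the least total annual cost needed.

R10 alone covers Holly, Cedar, Alder — every station.
Total annual cost: 6.
No cover costs less than 6.

6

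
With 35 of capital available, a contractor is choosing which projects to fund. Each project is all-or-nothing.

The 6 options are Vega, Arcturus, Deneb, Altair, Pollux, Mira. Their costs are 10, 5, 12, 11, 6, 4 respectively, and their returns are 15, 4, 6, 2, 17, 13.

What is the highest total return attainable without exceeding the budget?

This is a 0-1 knapsack instance.
Allowing fractional choices, the relaxed optimum would be about 54.0, but projects are indivisible.
Vega + Arcturus + Pollux + Mira: cost 10 + 5 + 6 + 4 = 25 ≤ 35, return 15 + 4 + 17 + 13 = 49.
Vega + Deneb + Pollux + Mira: cost 10 + 12 + 6 + 4 = 32 ≤ 35, return 15 + 6 + 17 + 13 = 51.
Best is Vega, Deneb, Pollux, and Mira with total return 51.

51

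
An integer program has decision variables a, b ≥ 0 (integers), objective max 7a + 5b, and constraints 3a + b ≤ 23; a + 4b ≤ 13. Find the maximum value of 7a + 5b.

54

Relaxing integrality, the LP optimum is 57.55 at (a,b) = (7.18, 1.45), which is not an integer point.
(a,b)=(7,1): 3·7+1·1=22≤23, 1·7+4·1=11≤13, objective 54.
(a,b)=(7,0): 3·7+1·0=21≤23, 1·7+4·0=7≤13, objective 49.
(a,b)=(6,1): 3·6+1·1=19≤23, 1·6+4·1=10≤13, objective 47.
No feasible integer point exceeds 54.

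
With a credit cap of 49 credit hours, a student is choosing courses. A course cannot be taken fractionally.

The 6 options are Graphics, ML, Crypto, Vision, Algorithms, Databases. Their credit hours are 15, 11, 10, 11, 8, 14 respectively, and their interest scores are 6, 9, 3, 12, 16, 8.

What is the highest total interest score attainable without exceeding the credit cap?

45

Treat it as a binary knapsack problem.
Allowing fractional choices, the relaxed optimum would be about 47.0, but courses are indivisible.
Graphics + Vision + Algorithms + Databases: credit hours 15 + 11 + 8 + 14 = 48 ≤ 49, interest score 6 + 12 + 16 + 8 = 42.
Graphics + ML + Vision + Algorithms: credit hours 15 + 11 + 11 + 8 = 45 ≤ 49, interest score 6 + 9 + 12 + 16 = 43.
ML + Vision + Algorithms + Databases: credit hours 11 + 11 + 8 + 14 = 44 ≤ 49, interest score 9 + 12 + 16 + 8 = 45.
Best is ML, Vision, Algorithms, and Databases with total interest score 45.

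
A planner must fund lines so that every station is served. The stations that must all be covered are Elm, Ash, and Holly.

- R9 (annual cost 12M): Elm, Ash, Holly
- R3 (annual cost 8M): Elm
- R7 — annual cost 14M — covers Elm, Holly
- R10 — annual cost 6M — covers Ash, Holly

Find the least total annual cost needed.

The greedy cost-per-new-station heuristic would pick R10 and R3 for 14, but a cheaper cover exists.
R9 alone covers Elm, Ash, Holly — every station.
Total annual cost: 12.
No cover costs less than 12.

12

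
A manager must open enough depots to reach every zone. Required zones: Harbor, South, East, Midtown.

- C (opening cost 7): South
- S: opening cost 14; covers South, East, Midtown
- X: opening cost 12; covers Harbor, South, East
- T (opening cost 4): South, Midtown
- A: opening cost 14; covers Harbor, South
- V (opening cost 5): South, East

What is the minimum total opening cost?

This is an integer covering problem.
Choose X and T: together they cover Harbor, South, East, Midtown — every zone.
Total opening cost: 12 + 4 = 16.

16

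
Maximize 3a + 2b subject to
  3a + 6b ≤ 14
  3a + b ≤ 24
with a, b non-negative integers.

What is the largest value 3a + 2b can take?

Relaxing integrality, the LP optimum is 14.00 at (a,b) = (4.67, 0), which is not an integer point.
(a,b)=(4,0): 3·4+6·0=12≤14, 3·4+1·0=12≤24, objective 12.
(a,b)=(3,0): 3·3+6·0=9≤14, 3·3+1·0=9≤24, objective 9.
Maximum is 12 at (a,b)=(4,0).

12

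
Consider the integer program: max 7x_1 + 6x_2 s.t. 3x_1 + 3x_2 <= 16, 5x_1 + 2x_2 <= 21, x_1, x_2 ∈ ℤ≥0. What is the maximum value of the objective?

Relaxing integrality, the LP optimum is 35.44 at (x_1,x_2) = (3.44, 1.89), which is not an integer point.
(x_1,x_2)=(3,2): 3·3+3·2=15≤16, 5·3+2·2=19≤21, objective 33.
(x_1,x_2)=(2,3): 3·2+3·3=15≤16, 5·2+2·3=16≤21, objective 32.
No feasible integer point exceeds 33.

33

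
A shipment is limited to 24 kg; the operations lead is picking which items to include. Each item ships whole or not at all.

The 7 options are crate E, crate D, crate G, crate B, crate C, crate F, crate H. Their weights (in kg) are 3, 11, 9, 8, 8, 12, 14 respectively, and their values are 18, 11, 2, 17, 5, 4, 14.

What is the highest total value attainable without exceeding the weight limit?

46

crate E + crate B + crate F: weight 3 + 8 + 12 = 23 ≤ 24, value 18 + 17 + 4 = 39.
crate E + crate B + crate C: weight 3 + 8 + 8 = 19 ≤ 24, value 18 + 17 + 5 = 40.
crate E + crate D + crate B: weight 3 + 11 + 8 = 22 ≤ 24, value 18 + 11 + 17 = 46.
Best is crate E, crate D, and crate B with total value 46.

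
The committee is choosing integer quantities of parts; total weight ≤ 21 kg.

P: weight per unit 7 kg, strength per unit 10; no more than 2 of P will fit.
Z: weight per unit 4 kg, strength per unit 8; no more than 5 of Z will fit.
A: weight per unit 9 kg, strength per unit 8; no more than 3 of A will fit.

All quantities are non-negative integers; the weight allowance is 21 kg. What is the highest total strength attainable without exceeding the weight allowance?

40

This is a bounded integer knapsack.
Take 5×Z: weight 20 ≤ 21, strength 5·8 = 40.
Z has the best ratio (8/4) and is taken to its limit of 5; remaining capacity is filled optimally with the others.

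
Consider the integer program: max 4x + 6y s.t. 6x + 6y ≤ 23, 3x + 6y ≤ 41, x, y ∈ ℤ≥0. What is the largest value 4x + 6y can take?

18

(x,y)=(0,3): 6·0+6·3=18≤23, 3·0+6·3=18≤41, objective 18.
(x,y)=(1,2): 6·1+6·2=18≤23, 3·1+6·2=15≤41, objective 16.
(x,y)=(0,2): 6·0+6·2=12≤23, 3·0+6·2=12≤41, objective 12.
Maximum is 18 at (x,y)=(0,3).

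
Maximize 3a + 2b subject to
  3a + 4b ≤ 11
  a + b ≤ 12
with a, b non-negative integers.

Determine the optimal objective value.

9

Relaxing integrality, the LP optimum is 11.00 at (a,b) = (3.67, 0), which is not an integer point.
(a,b)=(3,0): 3·3+4·0=9≤11, 1·3+1·0=3≤12, objective 9.
(a,b)=(2,1): 3·2+4·1=10≤11, 1·2+1·1=3≤12, objective 8.
(a,b)=(2,0): 3·2+4·0=6≤11, 1·2+1·0=2≤12, objective 6.
The best lattice point is (3,0), giving 9.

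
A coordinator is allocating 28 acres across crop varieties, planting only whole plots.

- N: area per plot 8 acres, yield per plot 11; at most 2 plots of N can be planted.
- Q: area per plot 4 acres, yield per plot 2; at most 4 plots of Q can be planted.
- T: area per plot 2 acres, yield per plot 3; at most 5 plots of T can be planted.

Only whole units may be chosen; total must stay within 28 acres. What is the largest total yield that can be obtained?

This is a bounded integer knapsack.
T has the best ratio (3/2); taking only T gives at most 5×3 = 15 (stopped by the supply cap of 5).
Mixing does better — 2×N and 5×T: area 26 ≤ 28, yield 2·11 + 5·3 = 37.

37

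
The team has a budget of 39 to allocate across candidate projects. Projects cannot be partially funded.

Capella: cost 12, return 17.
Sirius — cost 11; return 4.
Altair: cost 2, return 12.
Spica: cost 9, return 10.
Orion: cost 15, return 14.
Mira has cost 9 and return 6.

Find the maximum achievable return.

53

Allowing fractional choices, the relaxed optimum would be about 53.7, but projects are indivisible.
Capella + Altair + Orion + Mira: cost 12 + 2 + 15 + 9 = 38 ≤ 39, return 17 + 12 + 14 + 6 = 49.
Capella + Altair + Spica + Orion: cost 12 + 2 + 9 + 15 = 38 ≤ 39, return 17 + 12 + 10 + 14 = 53.
Capella + Altair + Spica + Mira: cost 12 + 2 + 9 + 9 = 32 ≤ 39, return 17 + 12 + 10 + 6 = 45.
Best is Capella, Altair, Spica, and Orion with total return 53.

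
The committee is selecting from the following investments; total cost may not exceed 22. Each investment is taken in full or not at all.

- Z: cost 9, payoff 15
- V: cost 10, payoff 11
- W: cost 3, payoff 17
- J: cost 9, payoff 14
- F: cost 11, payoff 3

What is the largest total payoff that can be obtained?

46

Allowing fractional choices, the relaxed optimum would be about 47.1, but investments are indivisible.
Z + W + J: cost 9 + 3 + 9 = 21 ≤ 22, payoff 15 + 17 + 14 = 46.
Z + V + W: cost 9 + 10 + 3 = 22 ≤ 22, payoff 15 + 11 + 17 = 43.
Best is Z, W, and J with total payoff 46.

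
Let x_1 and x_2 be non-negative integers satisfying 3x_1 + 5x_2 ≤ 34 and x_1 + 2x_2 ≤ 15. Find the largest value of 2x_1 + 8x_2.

Relaxing integrality, the LP optimum is 54.40 at (x_1,x_2) = (0, 6.8), which is not an integer point.
(x_1,x_2)=(1,6): 3·1+5·6=33≤34, 1·1+2·6=13≤15, objective 50.
(x_1,x_2)=(0,6): 3·0+5·6=30≤34, 1·0+2·6=12≤15, objective 48.
(x_1,x_2)=(2,5): 3·2+5·5=31≤34, 1·2+2·5=12≤15, objective 44.
(x_1,x_2)=(1,5): 3·1+5·5=28≤34, 1·1+2·5=11≤15, objective 42.
No feasible integer point exceeds 50.

50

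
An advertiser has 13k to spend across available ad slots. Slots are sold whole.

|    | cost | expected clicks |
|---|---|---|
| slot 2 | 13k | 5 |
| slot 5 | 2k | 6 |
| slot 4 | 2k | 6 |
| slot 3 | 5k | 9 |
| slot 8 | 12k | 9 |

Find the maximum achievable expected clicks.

slot 4 + slot 3: cost 2 + 5 = 7 ≤ 13, expected clicks 6 + 9 = 15.
slot 5 + slot 4 + slot 3: cost 2 + 2 + 5 = 9 ≤ 13, expected clicks 6 + 6 + 9 = 21.
slot 5 + slot 3: cost 2 + 5 = 7 ≤ 13, expected clicks 6 + 9 = 15.
Best is slot 5, slot 4, and slot 3 with total expected clicks 21.

21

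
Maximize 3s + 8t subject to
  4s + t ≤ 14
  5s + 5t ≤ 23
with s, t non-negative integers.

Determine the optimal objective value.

32

The continuous relaxation peaks at (0, 4.6) with value 36.80; rounding to a feasible lattice point costs some objective.
(s,t)=(0,4) is feasible, giving 32.
(s,t)=(1,3) is feasible, giving 27.
(s,t)=(0,3) is feasible, giving 24.
No feasible integer point exceeds 32.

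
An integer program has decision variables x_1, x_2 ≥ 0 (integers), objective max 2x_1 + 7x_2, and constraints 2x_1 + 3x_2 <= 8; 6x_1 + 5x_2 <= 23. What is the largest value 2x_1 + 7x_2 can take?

16

(x_1,x_2)=(1,2): 2·1+3·2=8≤8, 6·1+5·2=16≤23, objective 16.
(x_1,x_2)=(0,2): 2·0+3·2=6≤8, 6·0+5·2=10≤23, objective 14.
(x_1,x_2)=(2,1): 2·2+3·1=7≤8, 6·2+5·1=17≤23, objective 11.
The best lattice point is (1,2), giving 16.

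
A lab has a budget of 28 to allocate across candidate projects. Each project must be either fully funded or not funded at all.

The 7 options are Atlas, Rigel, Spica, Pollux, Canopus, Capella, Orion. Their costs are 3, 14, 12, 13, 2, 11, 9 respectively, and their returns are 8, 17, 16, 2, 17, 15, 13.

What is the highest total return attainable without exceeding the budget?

56

Atlas + Spica + Canopus + Capella: cost 3 + 12 + 2 + 11 = 28 ≤ 28, return 8 + 16 + 17 + 15 = 56.
Atlas + Spica + Canopus + Orion: cost 3 + 12 + 2 + 9 = 26 ≤ 28, return 8 + 16 + 17 + 13 = 54.
Atlas + Rigel + Canopus + Orion: cost 3 + 14 + 2 + 9 = 28 ≤ 28, return 8 + 17 + 17 + 13 = 55.
Best is Atlas, Spica, Canopus, and Capella with total return 56.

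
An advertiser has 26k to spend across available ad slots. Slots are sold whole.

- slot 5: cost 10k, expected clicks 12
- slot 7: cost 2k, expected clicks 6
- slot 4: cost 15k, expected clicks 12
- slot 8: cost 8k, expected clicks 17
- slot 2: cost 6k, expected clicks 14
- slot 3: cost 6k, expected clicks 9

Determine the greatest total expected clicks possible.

Allowing fractional choices, the relaxed optimum would be about 50.8, but ad slots are indivisible.
slot 5 + slot 7 + slot 8 + slot 2: cost 10 + 2 + 8 + 6 = 26 ≤ 26, expected clicks 12 + 6 + 17 + 14 = 49.
slot 7 + slot 8 + slot 2 + slot 3: cost 2 + 8 + 6 + 6 = 22 ≤ 26, expected clicks 6 + 17 + 14 + 9 = 46.
Best is slot 5, slot 7, slot 8, and slot 2 with total expected clicks 49.

49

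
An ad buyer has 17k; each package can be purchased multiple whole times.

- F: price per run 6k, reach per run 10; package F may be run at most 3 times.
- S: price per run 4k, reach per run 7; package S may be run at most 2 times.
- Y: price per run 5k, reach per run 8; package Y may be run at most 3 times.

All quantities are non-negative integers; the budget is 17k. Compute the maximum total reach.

S has the best ratio (7/4); taking only S gives at most 2×7 = 14 (stopped by the supply cap of 2).
Mixing does better — 2×F and 1×Y: price 17 ≤ 17, reach 2·10 + 1·8 = 28.

28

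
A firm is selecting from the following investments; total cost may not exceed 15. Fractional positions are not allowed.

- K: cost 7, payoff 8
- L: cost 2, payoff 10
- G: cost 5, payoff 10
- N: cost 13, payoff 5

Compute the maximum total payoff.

This is a 0-1 knapsack instance.
L + G: cost 2 + 5 = 7 ≤ 15, payoff 10 + 10 = 20.
K + L + G: cost 7 + 2 + 5 = 14 ≤ 15, payoff 8 + 10 + 10 = 28.
K + L: cost 7 + 2 = 9 ≤ 15, payoff 8 + 10 = 18.
Best is K, L, and G with total payoff 28.

28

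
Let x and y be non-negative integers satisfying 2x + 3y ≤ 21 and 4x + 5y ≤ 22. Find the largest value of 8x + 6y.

(x,y)=(5,0): 2·5+3·0=10≤21, 4·5+5·0=20≤22, objective 40.
(x,y)=(4,1): 2·4+3·1=11≤21, 4·4+5·1=21≤22, objective 38.
(x,y)=(4,0): 2·4+3·0=8≤21, 4·4+5·0=16≤22, objective 32.
No feasible integer point exceeds 40.

40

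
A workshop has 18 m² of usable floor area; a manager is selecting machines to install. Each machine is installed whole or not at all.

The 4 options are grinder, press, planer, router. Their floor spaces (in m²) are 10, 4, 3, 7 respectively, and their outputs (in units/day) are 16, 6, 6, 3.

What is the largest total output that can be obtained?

grinder + planer: floor space 10 + 3 = 13 ≤ 18, output 16 + 6 = 22.
grinder + press + planer: floor space 10 + 4 + 3 = 17 ≤ 18, output 16 + 6 + 6 = 28.
grinder + press: floor space 10 + 4 = 14 ≤ 18, output 16 + 6 = 22.
Best is grinder, press, and planer with total output 28.

28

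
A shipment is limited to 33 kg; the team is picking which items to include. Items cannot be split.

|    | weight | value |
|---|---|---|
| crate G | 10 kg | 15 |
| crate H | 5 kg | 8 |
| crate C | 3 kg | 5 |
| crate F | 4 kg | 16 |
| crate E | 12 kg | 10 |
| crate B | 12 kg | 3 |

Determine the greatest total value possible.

49

Allowing fractional choices, the relaxed optimum would be about 53.2, but items are indivisible.
crate G + crate C + crate F + crate E: weight 10 + 3 + 4 + 12 = 29 ≤ 33, value 15 + 5 + 16 + 10 = 46.
crate G + crate H + crate F + crate E: weight 10 + 5 + 4 + 12 = 31 ≤ 33, value 15 + 8 + 16 + 10 = 49.
Best is crate G, crate H, crate F, and crate E with total value 49.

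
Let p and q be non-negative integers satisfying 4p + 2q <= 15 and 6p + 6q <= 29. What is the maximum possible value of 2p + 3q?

12

(p,q)=(0,4): 4·0+2·4=8≤15, 6·0+6·4=24≤29, objective 12.
(p,q)=(1,3): 4·1+2·3=10≤15, 6·1+6·3=24≤29, objective 11.
(p,q)=(0,3): 4·0+2·3=6≤15, 6·0+6·3=18≤29, objective 9.
No feasible integer point exceeds 12.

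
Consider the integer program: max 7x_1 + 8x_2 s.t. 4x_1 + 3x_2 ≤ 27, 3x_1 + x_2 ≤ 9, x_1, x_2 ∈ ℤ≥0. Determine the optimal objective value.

72

(x_1,x_2)=(0,9): 4·0+3·9=27≤27, 3·0+1·9=9≤9, objective 72.
(x_1,x_2)=(0,8): 4·0+3·8=24≤27, 3·0+1·8=8≤9, objective 64.
The best lattice point is (0,9), giving 72.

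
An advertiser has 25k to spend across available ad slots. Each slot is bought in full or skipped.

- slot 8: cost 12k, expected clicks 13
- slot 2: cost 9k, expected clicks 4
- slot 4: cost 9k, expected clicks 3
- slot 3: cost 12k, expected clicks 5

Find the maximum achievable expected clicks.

slot 8 + slot 3: cost 12 + 12 = 24 ≤ 25, expected clicks 13 + 5 = 18.
slot 8 + slot 2: cost 12 + 9 = 21 ≤ 25, expected clicks 13 + 4 = 17.
slot 8 + slot 4: cost 12 + 9 = 21 ≤ 25, expected clicks 13 + 3 = 16.
Best is slot 8 and slot 3 with total expected clicks 18.

18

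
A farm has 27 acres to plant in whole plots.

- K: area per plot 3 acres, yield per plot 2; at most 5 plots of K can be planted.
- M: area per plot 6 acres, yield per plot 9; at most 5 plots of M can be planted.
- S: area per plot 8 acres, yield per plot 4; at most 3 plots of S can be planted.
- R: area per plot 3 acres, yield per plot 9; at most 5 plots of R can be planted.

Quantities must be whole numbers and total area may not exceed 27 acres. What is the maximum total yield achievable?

This is a bounded integer knapsack.
2×K, 1×M, and 5×R: area 27 ≤ 27, yield 2·2 + 1·9 + 5·9 = 58.
2×M and 5×R: area 27 ≤ 27, yield 2·9 + 5·9 = 63.
Best is 63.

63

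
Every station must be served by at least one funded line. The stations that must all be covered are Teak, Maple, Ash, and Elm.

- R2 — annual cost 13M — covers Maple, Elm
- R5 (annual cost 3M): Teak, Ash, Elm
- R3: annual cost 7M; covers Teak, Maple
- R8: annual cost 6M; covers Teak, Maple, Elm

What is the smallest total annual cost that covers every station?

This is a weighted set-cover instance.
Choose R5 and R8: together they cover Teak, Maple, Ash, Elm — every station.
Total annual cost: 3 + 6 = 9.
No cover costs less than 9.

9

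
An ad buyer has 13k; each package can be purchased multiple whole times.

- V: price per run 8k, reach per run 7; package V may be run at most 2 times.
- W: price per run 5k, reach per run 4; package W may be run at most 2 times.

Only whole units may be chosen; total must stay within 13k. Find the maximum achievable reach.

11

This is a bounded integer knapsack.
V has the best ratio (7/8); taking only V gives at most 1×7 = 7 (stopped by the price limit).
Mixing does better — 1×V and 1×W: price 13 ≤ 13, reach 1·7 + 1·4 = 11.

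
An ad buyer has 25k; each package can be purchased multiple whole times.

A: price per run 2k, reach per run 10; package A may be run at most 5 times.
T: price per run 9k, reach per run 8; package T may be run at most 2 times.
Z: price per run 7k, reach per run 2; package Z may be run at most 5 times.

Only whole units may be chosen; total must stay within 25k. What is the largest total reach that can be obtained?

5×A and 2×Z: price 24 ≤ 25, reach 5·10 + 2·2 = 54.
5×A and 1×T: price 19 ≤ 25, reach 5·10 + 1·8 = 58.
Best is 58.

58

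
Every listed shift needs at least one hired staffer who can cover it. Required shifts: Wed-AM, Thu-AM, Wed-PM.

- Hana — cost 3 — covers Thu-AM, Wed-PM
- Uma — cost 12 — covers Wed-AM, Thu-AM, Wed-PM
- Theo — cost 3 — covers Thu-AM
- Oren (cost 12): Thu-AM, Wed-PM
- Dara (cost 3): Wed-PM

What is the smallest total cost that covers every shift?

The greedy cost-per-new-shift heuristic would pick Hana and Uma for 15, but a cheaper cover exists.
Uma alone covers Wed-AM, Thu-AM, Wed-PM — every shift.
Total cost: 12.
No cover costs less than 12.

12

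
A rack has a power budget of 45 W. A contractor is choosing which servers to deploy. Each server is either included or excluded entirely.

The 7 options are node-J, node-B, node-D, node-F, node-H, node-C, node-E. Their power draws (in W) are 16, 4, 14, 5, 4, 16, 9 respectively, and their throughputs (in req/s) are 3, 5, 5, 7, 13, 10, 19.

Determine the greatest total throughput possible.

54

Treat it as a binary knapsack problem.
node-B + node-F + node-H + node-C + node-E: power draw 4 + 5 + 4 + 16 + 9 = 38 ≤ 45, throughput 5 + 7 + 13 + 10 + 19 = 54.
node-F + node-H + node-C + node-E: power draw 5 + 4 + 16 + 9 = 34 ≤ 45, throughput 7 + 13 + 10 + 19 = 49.
node-B + node-D + node-F + node-H + node-E: power draw 4 + 14 + 5 + 4 + 9 = 36 ≤ 45, throughput 5 + 5 + 7 + 13 + 19 = 49.
Best is node-B, node-F, node-H, node-C, and node-E with total throughput 54.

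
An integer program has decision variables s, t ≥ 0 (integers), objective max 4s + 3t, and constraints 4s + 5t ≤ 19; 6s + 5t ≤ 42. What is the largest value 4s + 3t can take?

16

(s,t)=(4,0): 4·4+5·0=16≤19, 6·4+5·0=24≤42, objective 16.
(s,t)=(3,1): 4·3+5·1=17≤19, 6·3+5·1=23≤42, objective 15.
(s,t)=(3,0): 4·3+5·0=12≤19, 6·3+5·0=18≤42, objective 12.
No feasible integer point exceeds 16.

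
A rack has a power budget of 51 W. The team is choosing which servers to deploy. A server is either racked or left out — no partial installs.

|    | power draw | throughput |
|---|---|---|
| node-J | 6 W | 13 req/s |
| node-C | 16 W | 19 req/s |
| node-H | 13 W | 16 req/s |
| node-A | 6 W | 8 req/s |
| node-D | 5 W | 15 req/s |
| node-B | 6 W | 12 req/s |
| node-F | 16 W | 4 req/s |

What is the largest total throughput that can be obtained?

Allowing fractional choices, the relaxed optimum would be about 81.8, but servers are indivisible.
node-C + node-H + node-A + node-D + node-B: power draw 16 + 13 + 6 + 5 + 6 = 46 ≤ 51, throughput 19 + 16 + 8 + 15 + 12 = 70.
node-J + node-C + node-H + node-D + node-B: power draw 6 + 16 + 13 + 5 + 6 = 46 ≤ 51, throughput 13 + 19 + 16 + 15 + 12 = 75.
node-J + node-C + node-H + node-A + node-D: power draw 6 + 16 + 13 + 6 + 5 = 46 ≤ 51, throughput 13 + 19 + 16 + 8 + 15 = 71.
Best is node-J, node-C, node-H, node-D, and node-B with total throughput 75.

75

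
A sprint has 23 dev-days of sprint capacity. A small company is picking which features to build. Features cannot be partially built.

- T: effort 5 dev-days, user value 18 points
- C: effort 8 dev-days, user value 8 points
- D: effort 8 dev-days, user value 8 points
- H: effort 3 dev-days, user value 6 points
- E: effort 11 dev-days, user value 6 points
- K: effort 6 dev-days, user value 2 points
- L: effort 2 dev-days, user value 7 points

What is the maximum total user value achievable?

Allowing fractional choices, the relaxed optimum would be about 44.0, but features are indivisible.
T + D + H + L: effort 5 + 8 + 3 + 2 = 18 ≤ 23, user value 18 + 8 + 6 + 7 = 39.
T + C + D + L: effort 5 + 8 + 8 + 2 = 23 ≤ 23, user value 18 + 8 + 8 + 7 = 41.
T + C + H + L: effort 5 + 8 + 3 + 2 = 18 ≤ 23, user value 18 + 8 + 6 + 7 = 39.
Best is T, C, D, and L with total user value 41.

41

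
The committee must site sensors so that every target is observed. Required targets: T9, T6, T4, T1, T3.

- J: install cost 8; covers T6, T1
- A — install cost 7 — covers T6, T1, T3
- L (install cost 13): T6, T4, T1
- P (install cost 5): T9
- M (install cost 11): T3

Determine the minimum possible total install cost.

Choose A, L, and P: together they cover T9, T6, T4, T1, T3 — every target.
Total install cost: 7 + 13 + 5 = 25.
No cover costs less than 25.

25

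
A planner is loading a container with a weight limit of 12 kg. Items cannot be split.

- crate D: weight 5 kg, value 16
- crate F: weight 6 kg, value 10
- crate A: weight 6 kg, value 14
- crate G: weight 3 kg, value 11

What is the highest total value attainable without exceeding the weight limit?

30

Take crate D and crate A: weight 5 + 6 = 11 ≤ 12, value 16 + 14 = 30.
No other feasible combination does better.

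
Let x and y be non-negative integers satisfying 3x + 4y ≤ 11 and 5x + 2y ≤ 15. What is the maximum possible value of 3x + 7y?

17

(x,y)=(1,2) is feasible, giving 17.
(x,y)=(0,2) is feasible, giving 14.
(x,y)=(2,1) is feasible, giving 13.
(x,y)=(1,1) is feasible, giving 10.
Maximum is 17 at (x,y)=(1,2).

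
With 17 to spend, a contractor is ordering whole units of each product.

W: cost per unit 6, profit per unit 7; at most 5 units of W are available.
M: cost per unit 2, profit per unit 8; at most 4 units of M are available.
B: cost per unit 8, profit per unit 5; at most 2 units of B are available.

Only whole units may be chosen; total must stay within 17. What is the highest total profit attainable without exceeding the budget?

39

M has the best ratio (8/2); taking only M gives at most 4×8 = 32 (stopped by the supply cap of 4).
Mixing does better — 1×W and 4×M: cost 14 ≤ 17, profit 1·7 + 4·8 = 39.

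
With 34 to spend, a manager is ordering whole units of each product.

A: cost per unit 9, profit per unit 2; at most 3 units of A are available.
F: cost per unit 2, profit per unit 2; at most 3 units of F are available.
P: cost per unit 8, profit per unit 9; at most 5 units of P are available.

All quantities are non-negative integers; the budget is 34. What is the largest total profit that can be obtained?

38

P has the best ratio (9/8); taking only P gives at most 4×9 = 36 (stopped by the cost limit).
Mixing does better — 1×F and 4×P: cost 34 ≤ 34, profit 1·2 + 4·9 = 38.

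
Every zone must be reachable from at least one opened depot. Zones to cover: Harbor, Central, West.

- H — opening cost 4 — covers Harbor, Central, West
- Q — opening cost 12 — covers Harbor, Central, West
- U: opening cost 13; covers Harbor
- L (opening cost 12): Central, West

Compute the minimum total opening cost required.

H alone covers Harbor, Central, West — every zone.
Total opening cost: 4.

4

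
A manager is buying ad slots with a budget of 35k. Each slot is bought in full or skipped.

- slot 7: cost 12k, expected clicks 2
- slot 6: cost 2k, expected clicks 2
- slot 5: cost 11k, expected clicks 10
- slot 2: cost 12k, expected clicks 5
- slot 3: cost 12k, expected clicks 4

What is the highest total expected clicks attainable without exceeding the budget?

slot 7 + slot 5 + slot 2: cost 12 + 11 + 12 = 35 ≤ 35, expected clicks 2 + 10 + 5 = 17.
slot 6 + slot 5 + slot 2: cost 2 + 11 + 12 = 25 ≤ 35, expected clicks 2 + 10 + 5 = 17.
slot 5 + slot 2 + slot 3: cost 11 + 12 + 12 = 35 ≤ 35, expected clicks 10 + 5 + 4 = 19.
Best is slot 5, slot 2, and slot 3 with total expected clicks 19.

19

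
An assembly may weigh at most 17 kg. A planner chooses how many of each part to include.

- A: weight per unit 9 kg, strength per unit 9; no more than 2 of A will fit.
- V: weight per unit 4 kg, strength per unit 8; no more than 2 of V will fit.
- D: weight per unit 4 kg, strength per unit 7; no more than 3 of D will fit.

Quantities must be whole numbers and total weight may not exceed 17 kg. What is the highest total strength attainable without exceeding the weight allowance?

This is a bounded integer knapsack.
Take 2×V and 2×D: weight 16 ≤ 17, strength 2·8 + 2·7 = 30.
V has the best ratio (8/4) and is taken to its limit of 2; remaining capacity is filled optimally with the others.

30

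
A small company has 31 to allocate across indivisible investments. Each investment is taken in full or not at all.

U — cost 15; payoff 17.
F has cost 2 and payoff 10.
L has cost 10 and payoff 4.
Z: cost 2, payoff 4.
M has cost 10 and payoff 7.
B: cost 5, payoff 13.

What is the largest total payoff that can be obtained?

Treat it as a binary knapsack problem.
Take U, F, Z, and B: cost 15 + 2 + 2 + 5 = 24 ≤ 31, payoff 17 + 10 + 4 + 13 = 44.
No other feasible combination does better.

44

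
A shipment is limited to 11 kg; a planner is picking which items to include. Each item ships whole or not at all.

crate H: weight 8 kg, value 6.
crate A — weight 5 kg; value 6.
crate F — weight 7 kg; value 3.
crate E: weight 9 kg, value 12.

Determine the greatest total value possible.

12

Treat it as a binary knapsack problem.
Take crate E: weight 9 ≤ 11, value 12.
No other feasible combination does better.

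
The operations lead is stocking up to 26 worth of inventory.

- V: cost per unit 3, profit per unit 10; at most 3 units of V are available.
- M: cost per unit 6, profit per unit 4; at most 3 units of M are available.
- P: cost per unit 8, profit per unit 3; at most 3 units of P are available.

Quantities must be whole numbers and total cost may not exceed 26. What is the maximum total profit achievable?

38

This is a bounded integer knapsack.
3×V, 1×M, and 1×P: cost 23 ≤ 26, profit 3·10 + 1·4 + 1·3 = 37.
3×V and 2×M: cost 21 ≤ 26, profit 3·10 + 2·4 = 38.
Best is 38.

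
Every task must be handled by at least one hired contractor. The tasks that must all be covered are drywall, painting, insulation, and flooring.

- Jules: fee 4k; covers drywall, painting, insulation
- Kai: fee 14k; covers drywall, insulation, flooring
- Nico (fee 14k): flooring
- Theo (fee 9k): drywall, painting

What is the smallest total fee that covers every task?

Choose Jules and Kai: together they cover drywall, painting, insulation, flooring — every task.
Total fee: 4 + 14 = 18.

18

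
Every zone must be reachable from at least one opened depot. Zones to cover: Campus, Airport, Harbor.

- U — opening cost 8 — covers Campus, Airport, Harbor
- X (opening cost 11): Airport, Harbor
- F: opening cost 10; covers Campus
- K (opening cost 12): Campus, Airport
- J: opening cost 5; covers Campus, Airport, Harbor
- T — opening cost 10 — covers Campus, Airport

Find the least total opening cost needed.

5

J alone covers Campus, Airport, Harbor — every zone.
Total opening cost: 5.
No cover costs less than 5.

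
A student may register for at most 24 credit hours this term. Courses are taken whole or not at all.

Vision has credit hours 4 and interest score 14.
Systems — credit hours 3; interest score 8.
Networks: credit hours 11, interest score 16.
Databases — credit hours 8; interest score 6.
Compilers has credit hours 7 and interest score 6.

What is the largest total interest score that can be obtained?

38

Take Vision, Systems, and Networks: credit hours 4 + 3 + 11 = 18 ≤ 24, interest score 14 + 8 + 16 = 38.
No other feasible combination does better.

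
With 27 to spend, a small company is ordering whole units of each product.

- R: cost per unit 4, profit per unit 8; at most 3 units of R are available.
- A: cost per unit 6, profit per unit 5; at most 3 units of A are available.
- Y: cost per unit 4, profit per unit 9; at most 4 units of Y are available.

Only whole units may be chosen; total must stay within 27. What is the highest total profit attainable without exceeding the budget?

This is a bounded integer knapsack.
Take 2×R and 4×Y: cost 24 ≤ 27, profit 2·8 + 4·9 = 52.
Y has the best ratio (9/4) and is taken to its limit of 4; remaining capacity is filled optimally with the others.

52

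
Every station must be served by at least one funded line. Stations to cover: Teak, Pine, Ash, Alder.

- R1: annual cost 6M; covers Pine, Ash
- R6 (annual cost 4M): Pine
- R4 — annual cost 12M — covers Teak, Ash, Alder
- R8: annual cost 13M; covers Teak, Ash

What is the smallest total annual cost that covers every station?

The greedy cost-per-new-station heuristic would pick R1 and R4 for 18, but a cheaper cover exists.
Choose R6 and R4: together they cover Teak, Pine, Ash, Alder — every station.
Total annual cost: 4 + 12 = 16.
No cover costs less than 16.

16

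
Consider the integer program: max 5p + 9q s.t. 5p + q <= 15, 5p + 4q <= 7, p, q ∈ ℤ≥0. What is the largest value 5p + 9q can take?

9

The continuous relaxation peaks at (0, 1.75) with value 15.75; rounding to a feasible lattice point costs some objective.
(p,q)=(0,1): 5·0+1·1=1≤15, 5·0+4·1=4≤7, objective 9.
(p,q)=(1,0): 5·1+1·0=5≤15, 5·1+4·0=5≤7, objective 5.
(p,q)=(0,0): 5·0+1·0=0≤15, 5·0+4·0=0≤7, objective 0.
No feasible integer point exceeds 9.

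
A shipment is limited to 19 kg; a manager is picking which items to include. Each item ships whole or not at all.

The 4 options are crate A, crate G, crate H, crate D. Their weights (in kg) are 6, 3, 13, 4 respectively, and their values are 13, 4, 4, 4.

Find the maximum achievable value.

crate A + crate G + crate D: weight 6 + 3 + 4 = 13 ≤ 19, value 13 + 4 + 4 = 21.
crate A + crate G: weight 6 + 3 = 9 ≤ 19, value 13 + 4 = 17.
Best is crate A, crate G, and crate D with total value 21.

21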